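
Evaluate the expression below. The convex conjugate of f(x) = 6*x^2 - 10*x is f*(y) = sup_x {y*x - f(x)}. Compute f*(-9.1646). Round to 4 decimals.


f*(y) = sup_x {y*x - a*x^2 - b*x} = sup_x {(y-b)*x - a*x^2}
FOC: (y - b) - 2a*x = 0 => x* = (y - b)/(2a)
x* = (-9.1646 + 10)/(2*6) = 0.0696
f*(-9.1646) = (y-b)^2/(4a) = (-9.1646 + 10)^2/(4*6)
= 0.6979/24 = 0.0291


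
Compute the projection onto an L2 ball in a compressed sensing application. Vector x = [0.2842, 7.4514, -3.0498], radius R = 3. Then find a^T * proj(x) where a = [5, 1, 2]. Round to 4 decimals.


Step 1: Compute ||x|| (intermediates to 6 decimals).
||x|| = sqrt(0.2842^2 + 7.4514^2 + (-3.0498)^2) = 8.056389
Step 2: Project.
Since ||x|| > R, scale = R/||x|| = 3/8.056389 = 0.372375, proj(x) = scale * x
proj(x) = [0.105829, 2.774715, -1.135669]
Step 3: Dot product.
a^T * proj(x) = 5*0.105829 + 1*2.774715 + 2*(-1.135669) = 1.0325


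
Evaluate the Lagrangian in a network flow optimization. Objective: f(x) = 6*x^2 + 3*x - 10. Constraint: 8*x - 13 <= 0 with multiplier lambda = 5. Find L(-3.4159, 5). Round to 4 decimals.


Step 1: Evaluate f(x).
f(-3.4159) = 6*(-3.4159)^2 + 3*(-3.4159) - 10 = 49.7625
Step 2: Evaluate g(x).
g(-3.4159) = 8*-3.4159 - 13 = -40.3272
Step 3: Compute Lagrangian.
L = 49.7625 + 5*-40.3272 = -151.8735


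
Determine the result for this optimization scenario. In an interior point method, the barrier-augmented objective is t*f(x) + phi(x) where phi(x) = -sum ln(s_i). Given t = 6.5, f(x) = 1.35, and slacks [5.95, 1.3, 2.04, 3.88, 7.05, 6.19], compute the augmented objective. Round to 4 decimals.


Step 1: Compute log-barrier.
ln values: [1.7834, 0.2624, 0.7129, 1.3558, 1.953, 1.8229]
phi = -(1.7834 + 0.2624 + 0.7129 + 1.3558 + 1.953 + 1.8229) = -7.8905
Step 2: Compute augmented objective.
t*f(x) = 6.5*1.35 = 8.775
Total = 8.775 - 7.8905 = 0.8845


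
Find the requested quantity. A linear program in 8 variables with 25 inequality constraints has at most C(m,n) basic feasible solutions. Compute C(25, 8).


Each vertex corresponds to some choice of n active constraints out of m, so the number of vertices is at most C(m, n) = m! / (n!(m-n)!).
m = 25, n = 8
Numerator: 25 * 24 * 23 * 22 * 21 * 20 * 19 * 18
Denominator: 8! = 40320
C(25, 8) = 1081575


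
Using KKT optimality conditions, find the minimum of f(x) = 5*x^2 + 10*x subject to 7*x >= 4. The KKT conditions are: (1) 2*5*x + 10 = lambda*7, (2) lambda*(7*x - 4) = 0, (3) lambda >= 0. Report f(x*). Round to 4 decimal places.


Step 1: Try lambda = 0 (constraint inactive).
x_unc = -10/(2*5) = -1.0
Check: 7*-1.0 = -7.0 < 4 -- violated!
Step 2: Constraint must be active: 7*x = 4
x* = 4/7 = 0.5714 (rounded; the exact value 4/7 is used below)
lambda = (2*5*(4/7) + 10)/7 = 2.2449
Step 3: Compute optimal value.
f(x*) = 5*(4/7)^2 + 10*(4/7) = 7.3469


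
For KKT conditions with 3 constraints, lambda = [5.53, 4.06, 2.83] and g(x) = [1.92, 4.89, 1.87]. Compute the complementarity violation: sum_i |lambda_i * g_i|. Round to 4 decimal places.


KKT complementary slackness check:
lambda_1 * g_1 = 5.53 * 1.92 = 10.6176
lambda_2 * g_2 = 4.06 * 4.89 = 19.8534
lambda_3 * g_3 = 2.83 * 1.87 = 5.2921
Total violation = 10.6176 + 19.8534 + 5.2921 = 35.7631


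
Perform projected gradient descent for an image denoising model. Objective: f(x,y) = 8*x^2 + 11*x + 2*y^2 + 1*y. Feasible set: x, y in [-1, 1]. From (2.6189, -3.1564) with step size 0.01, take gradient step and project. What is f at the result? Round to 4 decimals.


Step 1: Compute gradient at (2.6189, -3.1564).
grad_x = 2*8*2.6189 + 11 = 52.9024
grad_y = 2*2*-3.1564 + 1 = -11.6256
Step 2: Gradient step.
x_raw = 2.6189 - 0.01*52.9024 = 2.0899
y_raw = -3.1564 - 0.01*-11.6256 = -3.0401
Step 3: Project onto [-1, 1].
x_proj = clip(2.0899) = 1.0
y_proj = clip(-3.0401) = -1.0
Step 4: Evaluate f.
f(1.0, -1.0) = 20.0


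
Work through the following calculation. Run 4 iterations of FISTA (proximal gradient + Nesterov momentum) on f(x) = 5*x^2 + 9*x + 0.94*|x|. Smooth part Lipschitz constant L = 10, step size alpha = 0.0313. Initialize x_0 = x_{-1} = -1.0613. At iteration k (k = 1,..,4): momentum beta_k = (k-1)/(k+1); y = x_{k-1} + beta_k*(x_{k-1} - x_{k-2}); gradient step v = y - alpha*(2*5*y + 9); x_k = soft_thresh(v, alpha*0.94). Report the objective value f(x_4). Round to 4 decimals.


FISTA on f(x) = 5*x^2 + 9*x + 0.94*|x|
L = 10, alpha = 0.0313
Iteration 1: beta = 0.0, y = -1.0613 + 0.0*(-1.0613 + 1.0613) = -1.0613
  grad(y) = -1.613, v = y - alpha*grad = -1.0108
  prox(v) = soft_thresh(-1.0108, 0.0294) = -0.9814
Iteration 2: beta = 0.3333, y = -0.9814 + 0.3333*(-0.9814 + 1.0613) = -0.9548
  grad(y) = -0.5475, v = y - alpha*grad = -0.9376
  prox(v) = soft_thresh(-0.9376, 0.0294) = -0.9082
Iteration 3: beta = 0.5, y = -0.9082 + 0.5*(-0.9082 + 0.9814) = -0.8716
  grad(y) = 0.284, v = y - alpha*grad = -0.8805
  prox(v) = soft_thresh(-0.8805, 0.0294) = -0.8511
Iteration 4: beta = 0.6, y = -0.8511 + 0.6*(-0.8511 + 0.9082) = -0.8168
  grad(y) = 0.8321, v = y - alpha*grad = -0.8428
  prox(v) = soft_thresh(-0.8428, 0.0294) = -0.8134
f(x_4) = 5*(-0.8134)^2 + 9*(-0.8134) + 0.94*|-0.8134| = -3.2479


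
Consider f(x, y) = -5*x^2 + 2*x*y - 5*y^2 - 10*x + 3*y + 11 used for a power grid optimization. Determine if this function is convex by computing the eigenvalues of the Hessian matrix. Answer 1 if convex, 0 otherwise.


The Hessian of f(x,y) = -5*x^2 + 2*x*y - 5*y^2 - 10*x + 3*y + 11 is:
H = [[-10, 2], [2, -10]]
Trace = -10 - 10 = -20
Determinant = -10*-10 - (2)^2 = 96
Discriminant = (-20)^2 - 4*96 = 16.0
Eigenvalues: lambda_1 = -12.0, lambda_2 = -8.0
The function is not convex.

0


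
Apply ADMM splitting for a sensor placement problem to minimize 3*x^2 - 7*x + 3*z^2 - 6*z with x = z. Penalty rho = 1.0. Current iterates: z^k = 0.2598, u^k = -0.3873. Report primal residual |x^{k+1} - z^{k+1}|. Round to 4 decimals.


ADMM iteration with rho = 1.0, z^k = 0.2598, u^k = -0.3873
Step 1: x-update.
Minimize 3*x^2 - 7*x + (1.0/2)*(x - 0.2598 - 0.3873)^2
FOC: (2*3 + 1.0)*x = 7 + 1.0*(0.2598 + 0.3873)
x^{k+1} = 1.0924
Step 2: z-update.
Minimize 3*z^2 - 6*z + (1.0/2)*(1.0924 - z - 0.3873)^2
FOC: (2*3 + 1.0)*z = 6 + 1.0*(1.0924 - 0.3873)
z^{k+1} = 0.9579
Step 3: u-update.
u^{k+1} = -0.3873 + 1.0924 - 0.9579 = -0.2527
Step 4: Primal residual = |1.0924 - 0.9579| = 0.1346


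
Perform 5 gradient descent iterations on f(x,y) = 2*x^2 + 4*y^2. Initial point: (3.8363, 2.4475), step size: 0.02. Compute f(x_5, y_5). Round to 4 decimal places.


Gradient descent on f(x,y) = 2*x^2 + 4*y^2.
Starting point: (3.8363, 2.4475), alpha = 0.02
Step 1: grad_x = 2*2*3.8363 = 15.3452, grad_y = 2*4*2.4475 = 19.58
  x_1 = 3.8363 - 0.02*15.3452 = 3.5294
  y_1 = 2.4475 - 0.02*19.58 = 2.0559
Step 2: grad_x = 2*2*3.5294 = 14.1176, grad_y = 2*4*2.0559 = 16.4472
  x_2 = 3.5294 - 0.02*14.1176 = 3.247
  y_2 = 2.0559 - 0.02*16.4472 = 1.727
Step 3: grad_x = 2*2*3.247 = 12.9882, grad_y = 2*4*1.727 = 13.8156
  x_3 = 3.247 - 0.02*12.9882 = 2.9873
  y_3 = 1.727 - 0.02*13.8156 = 1.4506
Step 4: grad_x = 2*2*2.9873 = 11.9491, grad_y = 2*4*1.4506 = 11.6051
  x_4 = 2.9873 - 0.02*11.9491 = 2.7483
  y_4 = 1.4506 - 0.02*11.6051 = 1.2185
Step 5: grad_x = 2*2*2.7483 = 10.9932, grad_y = 2*4*1.2185 = 9.7483
  x_5 = 2.7483 - 0.02*10.9932 = 2.5284
  y_5 = 1.2185 - 0.02*9.7483 = 1.0236
f(2.5284, 1.0236) = 2*2.5284^2 + 4*1.0236^2 = 16.9768


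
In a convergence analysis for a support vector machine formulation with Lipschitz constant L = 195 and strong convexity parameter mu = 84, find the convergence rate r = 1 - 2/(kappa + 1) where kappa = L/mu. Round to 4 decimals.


Step 1: Compute the condition number.
kappa = L/mu = 195/84 = 2.3214
Step 2: Compute the convergence rate.
r = 1 - 2/(kappa + 1) = 1 - 2*mu/(L + mu) = (L - mu)/(L + mu) = 111/279 = 0.3978


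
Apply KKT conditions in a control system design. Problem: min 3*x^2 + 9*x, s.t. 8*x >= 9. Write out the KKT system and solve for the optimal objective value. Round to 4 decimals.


Step 1: Try lambda = 0 (constraint inactive).
x_unc = -9/(2*3) = -1.5
Check: 8*-1.5 = -12.0 < 9 -- violated!
Step 2: Constraint must be active: 8*x = 9
x* = 9/8 = 1.125
lambda = (2*3*1.125 + 9)/8 = 1.9688
Step 3: Compute optimal value.
f(x*) = 3*1.125^2 + 9*1.125 = 13.9219


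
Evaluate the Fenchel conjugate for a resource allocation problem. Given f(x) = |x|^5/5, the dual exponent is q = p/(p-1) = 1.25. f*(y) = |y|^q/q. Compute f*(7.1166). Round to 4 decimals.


The conjugate exponent q satisfies 1/p + 1/q = 1.
p = 5, so q = 5/(5 - 1) = 1.25
|y|^q = 7.1166^1.25 = 11.6236
f*(7.1166) = 11.6236 / 1.25 = 9.2989


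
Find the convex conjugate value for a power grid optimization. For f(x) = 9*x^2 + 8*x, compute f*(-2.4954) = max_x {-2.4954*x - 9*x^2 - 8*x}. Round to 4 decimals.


f*(y) = sup_x {y*x - a*x^2 - b*x} = sup_x {(y-b)*x - a*x^2}
FOC: (y - b) - 2a*x = 0 => x* = (y - b)/(2a)
x* = (-2.4954 - 8)/(2*9) = -0.5831
f*(-2.4954) = (y-b)^2/(4a) = (-2.4954 - 8)^2/(4*9)
= 110.1534/36 = 3.0598


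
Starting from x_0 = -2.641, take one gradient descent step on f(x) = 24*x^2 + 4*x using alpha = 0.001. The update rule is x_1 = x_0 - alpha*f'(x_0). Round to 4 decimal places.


We compute the gradient at x_0 and apply the update.
f'(x) = 48*x + 4
f'(-2.641) = 48*-2.641 + 4 = -122.768
x_1 = -2.641 - 0.001*-122.768 = -2.5182


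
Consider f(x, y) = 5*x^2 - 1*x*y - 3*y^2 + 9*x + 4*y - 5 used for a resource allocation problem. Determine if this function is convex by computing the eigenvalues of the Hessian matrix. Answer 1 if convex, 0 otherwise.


The Hessian of f(x,y) = 5*x^2 - 1*x*y - 3*y^2 + 9*x + 4*y - 5 is:
H = [[10, -1], [-1, -6]]
Trace = 10 - 6 = 4
Determinant = 10*-6 - (-1)^2 = -61
Discriminant = (4)^2 - 4*-61 = 260.0
Eigenvalues: lambda_1 = -6.0623, lambda_2 = 10.0623
The function is not convex.

0


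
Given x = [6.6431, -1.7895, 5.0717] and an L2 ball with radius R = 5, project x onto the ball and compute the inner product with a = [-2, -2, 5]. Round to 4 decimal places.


Step 1: Compute ||x|| (intermediates to 6 decimals).
||x|| = sqrt(6.6431^2 + (-1.7895)^2 + 5.0717^2) = 8.547235
Step 2: Project.
Since ||x|| > R, scale = R/||x|| = 5/8.547235 = 0.584985, proj(x) = scale * x
proj(x) = [3.886114, -1.046831, 2.966868]
Step 3: Dot product.
a^T * proj(x) = -2*3.886114 - 2*(-1.046831) + 5*2.966868 = 9.1558


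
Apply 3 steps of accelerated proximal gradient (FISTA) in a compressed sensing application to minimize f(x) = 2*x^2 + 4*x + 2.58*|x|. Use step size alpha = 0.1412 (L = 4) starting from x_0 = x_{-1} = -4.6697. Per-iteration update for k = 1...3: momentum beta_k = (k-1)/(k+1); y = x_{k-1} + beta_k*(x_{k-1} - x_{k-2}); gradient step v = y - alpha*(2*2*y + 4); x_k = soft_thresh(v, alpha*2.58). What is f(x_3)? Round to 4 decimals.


FISTA on f(x) = 2*x^2 + 4*x + 2.58*|x|
L = 4, alpha = 0.1412
Iteration 1: beta = 0.0, y = -4.6697 + 0.0*(-4.6697 + 4.6697) = -4.6697
  grad(y) = -14.6788, v = y - alpha*grad = -2.5971
  prox(v) = soft_thresh(-2.5971, 0.3643) = -2.2328
Iteration 2: beta = 0.3333, y = -2.2328 + 0.3333*(-2.2328 + 4.6697) = -1.4204
  grad(y) = -1.6818, v = y - alpha*grad = -1.183
  prox(v) = soft_thresh(-1.183, 0.3643) = -0.8187
Iteration 3: beta = 0.5, y = -0.8187 + 0.5*(-0.8187 + 2.2328) = -0.1116
  grad(y) = 3.5534, v = y - alpha*grad = -0.6134
  prox(v) = soft_thresh(-0.6134, 0.3643) = -0.2491
f(x_3) = 2*(-0.2491)^2 + 4*(-0.2491) + 2.58*|-0.2491| = -0.2296


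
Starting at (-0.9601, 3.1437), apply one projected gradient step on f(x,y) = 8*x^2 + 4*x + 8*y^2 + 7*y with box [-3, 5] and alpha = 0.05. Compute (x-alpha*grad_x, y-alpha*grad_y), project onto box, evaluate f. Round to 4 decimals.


Step 1: Compute gradient at (-0.9601, 3.1437).
grad_x = 2*8*-0.9601 + 4 = -11.3616
grad_y = 2*8*3.1437 + 7 = 57.2992
Step 2: Gradient step.
x_raw = -0.9601 - 0.05*-11.3616 = -0.392
y_raw = 3.1437 - 0.05*57.2992 = 0.2787
Step 3: Project onto [-3, 5].
x_proj = clip(-0.392) = -0.392
y_proj = clip(0.2787) = 0.2787
Step 4: Evaluate f.
f(-0.392, 0.2787) = 2.2341


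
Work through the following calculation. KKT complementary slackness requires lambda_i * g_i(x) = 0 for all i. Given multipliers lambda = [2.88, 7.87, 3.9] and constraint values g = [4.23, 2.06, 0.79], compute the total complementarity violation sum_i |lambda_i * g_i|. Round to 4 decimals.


KKT complementary slackness check:
lambda_1 * g_1 = 2.88 * 4.23 = 12.1824
lambda_2 * g_2 = 7.87 * 2.06 = 16.2122
lambda_3 * g_3 = 3.9 * 0.79 = 3.081
Total violation = 12.1824 + 16.2122 + 3.081 = 31.4756


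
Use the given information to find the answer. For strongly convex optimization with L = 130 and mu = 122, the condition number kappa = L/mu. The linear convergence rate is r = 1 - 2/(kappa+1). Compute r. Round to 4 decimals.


Step 1: Compute the condition number.
kappa = L/mu = 130/122 = 1.0656
Step 2: Compute the convergence rate.
r = 1 - 2/(kappa + 1) = 1 - 2*mu/(L + mu) = (L - mu)/(L + mu) = 8/252 = 0.0317


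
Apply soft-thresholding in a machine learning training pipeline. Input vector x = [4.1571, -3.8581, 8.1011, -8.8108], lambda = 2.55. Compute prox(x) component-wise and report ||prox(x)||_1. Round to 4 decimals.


Soft-thresholding with lambda = 2.55:
prox(4.1571) = sign(4.1571)*max(|4.1571| - 2.55, 0) = 1.6071
prox(-3.8581) = sign(-3.8581)*max(|-3.8581| - 2.55, 0) = -1.3081
prox(8.1011) = sign(8.1011)*max(|8.1011| - 2.55, 0) = 5.5511
prox(-8.8108) = sign(-8.8108)*max(|-8.8108| - 2.55, 0) = -6.2608
prox(x) = [1.6071, -1.3081, 5.5511, -6.2608]
||prox(x)||_1 = 1.6071 + 1.3081 + 5.5511 + 6.2608 = 14.7271


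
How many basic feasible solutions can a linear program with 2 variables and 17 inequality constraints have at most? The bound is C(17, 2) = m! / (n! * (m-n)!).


Each vertex corresponds to some choice of n active constraints out of m, so the number of vertices is at most C(m, n) = m! / (n!(m-n)!).
m = 17, n = 2
Numerator: 17 * 16
Denominator: 2! = 2
C(17, 2) = 136


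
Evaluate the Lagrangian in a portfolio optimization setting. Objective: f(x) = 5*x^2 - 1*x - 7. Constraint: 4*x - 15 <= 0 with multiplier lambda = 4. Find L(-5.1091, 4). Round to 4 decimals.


Step 1: Evaluate f(x).
f(-5.1091) = 5*(-5.1091)^2 - 1*(-5.1091) - 7 = 128.6236
Step 2: Evaluate g(x).
g(-5.1091) = 4*-5.1091 - 15 = -35.4364
Step 3: Compute Lagrangian.
L = 128.6236 + 4*-35.4364 = -13.122


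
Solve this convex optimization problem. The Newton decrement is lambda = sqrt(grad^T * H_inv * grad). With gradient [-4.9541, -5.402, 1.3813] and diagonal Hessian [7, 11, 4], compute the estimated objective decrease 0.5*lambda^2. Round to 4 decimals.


Step 1: H is diagonal, so H^(-1) * g = [-0.7077, -0.4911, 0.3453].
Step 2: g^T H^(-1) g = sum_i g_i^2 / H_ii
  = (-4.9541)^2/7 + (-5.402)^2/11 + (1.3813)^2/4
  = 3.5062 + 2.6529 + 0.477 = 6.636
Step 3: Objective decrease = 0.5 * g^T H^(-1) g = 3.318


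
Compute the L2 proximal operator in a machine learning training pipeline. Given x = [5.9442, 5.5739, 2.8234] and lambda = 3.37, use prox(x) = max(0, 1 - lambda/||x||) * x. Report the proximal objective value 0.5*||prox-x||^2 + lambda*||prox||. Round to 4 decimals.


Step 1: Compute ||x||.
||x|| = 8.624
Step 2: Compute scaling factor.
scale = max(0, 1 - 3.37/8.624) = 0.6092
Step 3: prox(x) = [3.6214, 3.3958, 1.7201]
||prox(x)|| = 5.254
Step 4: Proximal objective.
0.5*||prox-x||^2 = 5.6785
lambda*||prox|| = 17.706
Total = 23.3844


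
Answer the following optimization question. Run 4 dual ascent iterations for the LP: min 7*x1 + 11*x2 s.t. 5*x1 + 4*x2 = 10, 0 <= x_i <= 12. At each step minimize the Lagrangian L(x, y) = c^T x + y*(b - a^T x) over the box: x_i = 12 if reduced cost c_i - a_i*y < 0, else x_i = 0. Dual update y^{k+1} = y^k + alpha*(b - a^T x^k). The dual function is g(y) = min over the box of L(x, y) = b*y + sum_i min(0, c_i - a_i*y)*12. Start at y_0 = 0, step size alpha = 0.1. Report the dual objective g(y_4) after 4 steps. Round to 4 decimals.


Dual ascent for LP: min 7*x1 + 11*x2, 5*x1 + 4*x2 = 10, 0 <= x_i <= 12
Step 1: y^k = 0.0, reduced costs: (7.0, 11.0)
  x^k = (0.0, 0.0), subgradient = b - a^T x = 10.0
  y^{k+1} = 0.0 + 0.1*10.0 = 1.0
Step 2: y^k = 1.0, reduced costs: (2.0, 7.0)
  x^k = (0.0, 0.0), subgradient = b - a^T x = 10.0
  y^{k+1} = 1.0 + 0.1*10.0 = 2.0
Step 3: y^k = 2.0, reduced costs: (-3.0, 3.0)
  x^k = (12.0, 0.0), subgradient = b - a^T x = -50.0
  y^{k+1} = 2.0 + 0.1*-50.0 = -3.0
Step 4: y^k = -3.0, reduced costs: (22.0, 23.0)
  x^k = (0.0, 0.0), subgradient = b - a^T x = 10.0
  y^{k+1} = -3.0 + 0.1*10.0 = -2.0
Dual objective at y_4 = -2.0: reduced costs (17.0, 19.0), box minimizer x = (0.0, 0.0)
g(y_4) = b*y + (c1 - a1*y)*x1 + (c2 - a2*y)*x2 = 10*(-2.0) + 17.0*0.0 + 19.0*0.0 = -20.0 + 0.0 + 0.0 = -20.0


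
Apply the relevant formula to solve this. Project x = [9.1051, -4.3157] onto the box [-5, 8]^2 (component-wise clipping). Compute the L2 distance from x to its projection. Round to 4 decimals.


Project each component onto [-5, 8].
clip(9.1051) = 8.0, clip(-4.3157) = -4.3157
Projection = [8.0, -4.3157]
Squared diffs: [1.2212, 0.0]
Distance = sqrt(1.2212) = 1.1051


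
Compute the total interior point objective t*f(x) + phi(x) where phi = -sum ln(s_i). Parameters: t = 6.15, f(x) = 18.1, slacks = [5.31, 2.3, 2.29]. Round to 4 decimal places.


Step 1: Compute log-barrier.
ln values: [1.6696, 0.8329, 0.8286]
phi = -(1.6696 + 0.8329 + 0.8286) = -3.3311
Step 2: Compute augmented objective.
t*f(x) = 6.15*18.1 = 111.315
Total = 111.315 - 3.3311 = 107.9839


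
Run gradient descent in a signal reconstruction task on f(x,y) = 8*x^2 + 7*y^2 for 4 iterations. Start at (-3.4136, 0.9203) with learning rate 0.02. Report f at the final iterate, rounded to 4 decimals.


Gradient descent on f(x,y) = 8*x^2 + 7*y^2.
Starting point: (-3.4136, 0.9203), alpha = 0.02
Step 1: grad_x = 2*8*-3.4136 = -54.6176, grad_y = 2*7*0.9203 = 12.8842
  x_1 = -3.4136 - 0.02*-54.6176 = -2.3212
  y_1 = 0.9203 - 0.02*12.8842 = 0.6626
Step 2: grad_x = 2*8*-2.3212 = -37.14, grad_y = 2*7*0.6626 = 9.2766
  x_2 = -2.3212 - 0.02*-37.14 = -1.5784
  y_2 = 0.6626 - 0.02*9.2766 = 0.4771
Step 3: grad_x = 2*8*-1.5784 = -25.2552, grad_y = 2*7*0.4771 = 6.6792
  x_3 = -1.5784 - 0.02*-25.2552 = -1.0733
  y_3 = 0.4771 - 0.02*6.6792 = 0.3435
Step 4: grad_x = 2*8*-1.0733 = -17.1735, grad_y = 2*7*0.3435 = 4.809
  x_4 = -1.0733 - 0.02*-17.1735 = -0.7299
  y_4 = 0.3435 - 0.02*4.809 = 0.2473
f(-0.7299, 0.2473) = 8*(-0.7299)^2 + 7*0.2473^2 = 4.6899


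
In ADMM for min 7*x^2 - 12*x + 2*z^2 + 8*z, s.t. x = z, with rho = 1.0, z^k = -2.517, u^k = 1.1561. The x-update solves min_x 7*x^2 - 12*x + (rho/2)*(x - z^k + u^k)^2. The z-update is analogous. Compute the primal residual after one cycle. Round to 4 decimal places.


ADMM iteration with rho = 1.0, z^k = -2.517, u^k = 1.1561
Step 1: x-update.
Minimize 7*x^2 - 12*x + (1.0/2)*(x + 2.517 + 1.1561)^2
FOC: (2*7 + 1.0)*x = 12 + 1.0*(-2.517 - 1.1561)
x^{k+1} = 0.5551
Step 2: z-update.
Minimize 2*z^2 + 8*z + (1.0/2)*(0.5551 - z + 1.1561)^2
FOC: (2*2 + 1.0)*z = -8 + 1.0*(0.5551 + 1.1561)
z^{k+1} = -1.2578
Step 3: u-update.
u^{k+1} = 1.1561 + 0.5551 + 1.2578 = 2.969
Step 4: Primal residual = |0.5551 + 1.2578| = 1.8129


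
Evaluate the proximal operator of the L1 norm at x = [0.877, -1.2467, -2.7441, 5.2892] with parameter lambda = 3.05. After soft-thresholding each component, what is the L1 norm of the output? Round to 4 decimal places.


Soft-thresholding with lambda = 3.05:
prox(0.877) = sign(0.877)*max(|0.877| - 3.05, 0) = 0.0
prox(-1.2467) = sign(-1.2467)*max(|-1.2467| - 3.05, 0) = 0.0
prox(-2.7441) = sign(-2.7441)*max(|-2.7441| - 3.05, 0) = 0.0
prox(5.2892) = sign(5.2892)*max(|5.2892| - 3.05, 0) = 2.2392
prox(x) = [0.0, 0.0, 0.0, 2.2392]
||prox(x)||_1 = 0.0 + 0.0 + 0.0 + 2.2392 = 2.2392


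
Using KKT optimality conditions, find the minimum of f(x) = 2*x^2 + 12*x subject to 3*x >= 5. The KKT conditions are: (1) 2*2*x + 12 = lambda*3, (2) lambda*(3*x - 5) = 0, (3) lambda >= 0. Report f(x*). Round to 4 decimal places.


Step 1: Try lambda = 0 (constraint inactive).
x_unc = -12/(2*2) = -3.0
Check: 3*-3.0 = -9.0 < 5 -- violated!
Step 2: Constraint must be active: 3*x = 5
x* = 5/3 = 1.6667 (rounded; the exact value 5/3 is used below)
lambda = (2*2*(5/3) + 12)/3 = 6.2222
Step 3: Compute optimal value.
f(x*) = 2*(5/3)^2 + 12*(5/3) = 25.5556


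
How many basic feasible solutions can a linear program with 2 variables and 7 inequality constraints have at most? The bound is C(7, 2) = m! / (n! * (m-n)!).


Each vertex corresponds to some choice of n active constraints out of m, so the number of vertices is at most C(m, n) = m! / (n!(m-n)!).
m = 7, n = 2
Numerator: 7 * 6
Denominator: 2! = 2
C(7, 2) = 21


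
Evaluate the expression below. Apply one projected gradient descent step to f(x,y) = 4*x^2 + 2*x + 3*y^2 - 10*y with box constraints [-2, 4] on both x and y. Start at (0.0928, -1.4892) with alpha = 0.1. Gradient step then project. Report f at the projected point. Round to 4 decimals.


Step 1: Compute gradient at (0.0928, -1.4892).
grad_x = 2*4*0.0928 + 2 = 2.7424
grad_y = 2*3*-1.4892 - 10 = -18.9352
Step 2: Gradient step.
x_raw = 0.0928 - 0.1*2.7424 = -0.1814
y_raw = -1.4892 - 0.1*-18.9352 = 0.4043
Step 3: Project onto [-2, 4].
x_proj = clip(-0.1814) = -0.1814
y_proj = clip(0.4043) = 0.4043
Step 4: Evaluate f.
f(-0.1814, 0.4043) = -3.784


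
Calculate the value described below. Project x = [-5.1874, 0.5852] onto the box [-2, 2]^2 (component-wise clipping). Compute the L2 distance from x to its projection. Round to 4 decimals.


Project each component onto [-2, 2].
clip(-5.1874) = -2.0, clip(0.5852) = 0.5852
Projection = [-2.0, 0.5852]
Squared diffs: [10.1595, 0.0]
Distance = sqrt(10.1595) = 3.1874


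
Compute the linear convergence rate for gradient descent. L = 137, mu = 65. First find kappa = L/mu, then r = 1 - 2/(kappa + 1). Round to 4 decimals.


Step 1: Compute the condition number.
kappa = L/mu = 137/65 = 2.1077
Step 2: Compute the convergence rate.
r = 1 - 2/(kappa + 1) = 1 - 2*mu/(L + mu) = (L - mu)/(L + mu) = 72/202 = 0.3564


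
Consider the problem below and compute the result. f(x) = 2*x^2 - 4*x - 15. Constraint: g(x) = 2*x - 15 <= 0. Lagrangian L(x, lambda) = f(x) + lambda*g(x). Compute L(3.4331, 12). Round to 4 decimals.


Step 1: Evaluate f(x).
f(3.4331) = 2*3.4331^2 - 4*3.4331 - 15 = -5.16
Step 2: Evaluate g(x).
g(3.4331) = 2*3.4331 - 15 = -8.1338
Step 3: Compute Lagrangian.
L = -5.16 + 12*-8.1338 = -102.7656


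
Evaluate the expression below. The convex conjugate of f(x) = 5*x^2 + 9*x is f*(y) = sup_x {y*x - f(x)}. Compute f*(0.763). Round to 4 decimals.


f*(y) = sup_x {y*x - a*x^2 - b*x} = sup_x {(y-b)*x - a*x^2}
FOC: (y - b) - 2a*x = 0 => x* = (y - b)/(2a)
x* = (0.763 - 9)/(2*5) = -0.8237
f*(0.763) = (y-b)^2/(4a) = (0.763 - 9)^2/(4*5)
= 67.8482/20 = 3.3924


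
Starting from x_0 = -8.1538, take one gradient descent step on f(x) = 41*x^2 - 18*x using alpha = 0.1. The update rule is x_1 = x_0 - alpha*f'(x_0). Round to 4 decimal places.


We compute the gradient at x_0 and apply the update.
f'(x) = 82*x - 18
f'(-8.1538) = 82*-8.1538 - 18 = -686.6116
x_1 = -8.1538 - 0.1*-686.6116 = 60.5074


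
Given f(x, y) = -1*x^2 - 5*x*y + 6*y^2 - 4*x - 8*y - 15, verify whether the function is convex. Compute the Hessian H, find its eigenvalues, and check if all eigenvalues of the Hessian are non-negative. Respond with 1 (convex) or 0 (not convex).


The Hessian of f(x,y) = -1*x^2 - 5*x*y + 6*y^2 - 4*x - 8*y - 15 is:
H = [[-2, -5], [-5, 12]]
Trace = -2 + 12 = 10
Determinant = -2*12 - (-5)^2 = -49
Discriminant = (10)^2 - 4*-49 = 296.0
Eigenvalues: lambda_1 = -3.6023, lambda_2 = 13.6023
The function is not convex.

0


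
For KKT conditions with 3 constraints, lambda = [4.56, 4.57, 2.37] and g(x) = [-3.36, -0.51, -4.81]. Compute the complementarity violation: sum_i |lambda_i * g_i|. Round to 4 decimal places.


KKT complementary slackness check:
lambda_1 * g_1 = 4.56 * -3.36 = -15.3216
lambda_2 * g_2 = 4.57 * -0.51 = -2.3307
lambda_3 * g_3 = 2.37 * -4.81 = -11.3997
Total violation = 15.3216 + 2.3307 + 11.3997 = 29.052


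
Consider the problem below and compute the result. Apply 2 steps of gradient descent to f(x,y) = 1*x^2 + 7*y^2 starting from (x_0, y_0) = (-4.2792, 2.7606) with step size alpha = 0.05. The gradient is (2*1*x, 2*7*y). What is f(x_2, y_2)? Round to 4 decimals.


Gradient descent on f(x,y) = 1*x^2 + 7*y^2.
Starting point: (-4.2792, 2.7606), alpha = 0.05
Step 1: grad_x = 2*1*-4.2792 = -8.5584, grad_y = 2*7*2.7606 = 38.6484
  x_1 = -4.2792 - 0.05*-8.5584 = -3.8513
  y_1 = 2.7606 - 0.05*38.6484 = 0.8282
Step 2: grad_x = 2*1*-3.8513 = -7.7026, grad_y = 2*7*0.8282 = 11.5945
  x_2 = -3.8513 - 0.05*-7.7026 = -3.4662
  y_2 = 0.8282 - 0.05*11.5945 = 0.2485
f(-3.4662, 0.2485) = 1*(-3.4662)^2 + 7*0.2485^2 = 12.4463


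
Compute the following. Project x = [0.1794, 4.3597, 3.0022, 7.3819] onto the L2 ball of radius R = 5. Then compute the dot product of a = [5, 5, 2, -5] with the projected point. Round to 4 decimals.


Step 1: Compute ||x|| (intermediates to 6 decimals).
||x|| = sqrt(0.1794^2 + 4.3597^2 + 3.0022^2 + 7.3819^2) = 9.085418
Step 2: Project.
Since ||x|| > R, scale = R/||x|| = 5/9.085418 = 0.550332, proj(x) = scale * x
proj(x) = [0.09873, 2.399282, 1.652207, 4.062496]
Step 3: Dot product.
a^T * proj(x) = 5*0.09873 + 5*2.399282 + 2*1.652207 - 5*4.062496 = -4.518


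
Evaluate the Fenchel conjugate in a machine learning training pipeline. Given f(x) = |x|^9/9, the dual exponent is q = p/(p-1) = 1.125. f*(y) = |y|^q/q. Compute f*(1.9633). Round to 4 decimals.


The conjugate exponent q satisfies 1/p + 1/q = 1.
p = 9, so q = 9/(9 - 1) = 1.125
|y|^q = 1.9633^1.125 = 2.136
f*(1.9633) = 2.136 / 1.125 = 1.8987


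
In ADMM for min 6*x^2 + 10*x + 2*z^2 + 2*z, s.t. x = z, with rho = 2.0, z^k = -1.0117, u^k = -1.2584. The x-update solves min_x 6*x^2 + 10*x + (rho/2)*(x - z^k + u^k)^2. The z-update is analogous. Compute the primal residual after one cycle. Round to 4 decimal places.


ADMM iteration with rho = 2.0, z^k = -1.0117, u^k = -1.2584
Step 1: x-update.
Minimize 6*x^2 + 10*x + (2.0/2)*(x + 1.0117 - 1.2584)^2
FOC: (2*6 + 2.0)*x = -10 + 2.0*(-1.0117 + 1.2584)
x^{k+1} = -0.679
Step 2: z-update.
Minimize 2*z^2 + 2*z + (2.0/2)*(-0.679 - z - 1.2584)^2
FOC: (2*2 + 2.0)*z = -2 + 2.0*(-0.679 - 1.2584)
z^{k+1} = -0.9791
Step 3: u-update.
u^{k+1} = -1.2584 - 0.679 + 0.9791 = -0.9583
Step 4: Primal residual = |-0.679 + 0.9791| = 0.3001


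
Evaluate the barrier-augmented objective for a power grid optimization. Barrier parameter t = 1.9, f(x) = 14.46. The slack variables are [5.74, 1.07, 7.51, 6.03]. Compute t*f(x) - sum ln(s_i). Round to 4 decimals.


Step 1: Compute log-barrier.
ln values: [1.7475, 0.0677, 2.0162, 1.7967]
phi = -(1.7475 + 0.0677 + 2.0162 + 1.7967) = -5.6281
Step 2: Compute augmented objective.
t*f(x) = 1.9*14.46 = 27.474
Total = 27.474 - 5.6281 = 21.8459


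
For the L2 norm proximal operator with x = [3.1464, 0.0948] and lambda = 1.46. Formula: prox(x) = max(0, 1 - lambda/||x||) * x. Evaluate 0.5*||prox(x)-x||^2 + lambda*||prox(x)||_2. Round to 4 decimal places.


Step 1: Compute ||x||.
||x|| = 3.1478
Step 2: Compute scaling factor.
scale = max(0, 1 - 1.46/3.1478) = 0.5362
Step 3: prox(x) = [1.6871, 0.0508]
||prox(x)|| = 1.6878
Step 4: Proximal objective.
0.5*||prox-x||^2 = 1.0658
lambda*||prox|| = 2.4642
Total = 3.53


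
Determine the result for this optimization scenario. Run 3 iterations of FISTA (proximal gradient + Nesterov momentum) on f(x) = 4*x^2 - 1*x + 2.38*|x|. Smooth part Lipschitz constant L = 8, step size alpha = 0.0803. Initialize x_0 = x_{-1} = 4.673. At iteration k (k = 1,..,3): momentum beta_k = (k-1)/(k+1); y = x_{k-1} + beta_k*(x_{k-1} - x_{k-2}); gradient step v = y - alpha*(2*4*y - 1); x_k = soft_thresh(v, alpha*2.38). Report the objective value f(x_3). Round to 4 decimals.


FISTA on f(x) = 4*x^2 - 1*x + 2.38*|x|
L = 8, alpha = 0.0803
Iteration 1: beta = 0.0, y = 4.673 + 0.0*(4.673 - 4.673) = 4.673
  grad(y) = 36.384, v = y - alpha*grad = 1.7514
  prox(v) = soft_thresh(1.7514, 0.1911) = 1.5603
Iteration 2: beta = 0.3333, y = 1.5603 + 0.3333*(1.5603 - 4.673) = 0.5227
  grad(y) = 3.1813, v = y - alpha*grad = 0.2672
  prox(v) = soft_thresh(0.2672, 0.1911) = 0.0761
Iteration 3: beta = 0.5, y = 0.0761 + 0.5*(0.0761 - 1.5603) = -0.666
  grad(y) = -6.3279, v = y - alpha*grad = -0.1579
  prox(v) = soft_thresh(-0.1579, 0.1911) = 0.0
f(x_3) = 4*0.0^2 - 1*0.0 + 2.38*|0.0| = 0.0


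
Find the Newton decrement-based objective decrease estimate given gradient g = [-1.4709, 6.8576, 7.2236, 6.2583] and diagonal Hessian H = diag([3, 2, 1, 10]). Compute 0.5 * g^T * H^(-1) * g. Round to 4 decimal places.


Step 1: H is diagonal, so H^(-1) * g = [-0.4903, 3.4288, 7.2236, 0.6258].
Step 2: g^T H^(-1) g = sum_i g_i^2 / H_ii
  = (-1.4709)^2/3 + (6.8576)^2/2 + (7.2236)^2/1 + (6.2583)^2/10
  = 0.7212 + 23.5133 + 52.1804 + 3.9166 = 80.3315
Step 3: Objective decrease = 0.5 * g^T H^(-1) g = 40.1658


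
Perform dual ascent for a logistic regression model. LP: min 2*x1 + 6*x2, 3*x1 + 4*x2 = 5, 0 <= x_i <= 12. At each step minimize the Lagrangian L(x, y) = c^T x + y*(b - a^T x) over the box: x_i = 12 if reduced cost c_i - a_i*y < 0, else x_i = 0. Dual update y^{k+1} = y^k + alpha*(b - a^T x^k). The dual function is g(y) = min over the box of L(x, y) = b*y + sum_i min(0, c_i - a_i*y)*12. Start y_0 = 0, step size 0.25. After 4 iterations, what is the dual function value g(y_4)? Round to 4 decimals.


Dual ascent for LP: min 2*x1 + 6*x2, 3*x1 + 4*x2 = 5, 0 <= x_i <= 12
Step 1: y^k = 0.0, reduced costs: (2.0, 6.0)
  x^k = (0.0, 0.0), subgradient = b - a^T x = 5.0
  y^{k+1} = 0.0 + 0.25*5.0 = 1.25
Step 2: y^k = 1.25, reduced costs: (-1.75, 1.0)
  x^k = (12.0, 0.0), subgradient = b - a^T x = -31.0
  y^{k+1} = 1.25 + 0.25*-31.0 = -6.5
Step 3: y^k = -6.5, reduced costs: (21.5, 32.0)
  x^k = (0.0, 0.0), subgradient = b - a^T x = 5.0
  y^{k+1} = -6.5 + 0.25*5.0 = -5.25
Step 4: y^k = -5.25, reduced costs: (17.75, 27.0)
  x^k = (0.0, 0.0), subgradient = b - a^T x = 5.0
  y^{k+1} = -5.25 + 0.25*5.0 = -4.0
Dual objective at y_4 = -4.0: reduced costs (14.0, 22.0), box minimizer x = (0.0, 0.0)
g(y_4) = b*y + (c1 - a1*y)*x1 + (c2 - a2*y)*x2 = 5*(-4.0) + 14.0*0.0 + 22.0*0.0 = -20.0 + 0.0 + 0.0 = -20.0


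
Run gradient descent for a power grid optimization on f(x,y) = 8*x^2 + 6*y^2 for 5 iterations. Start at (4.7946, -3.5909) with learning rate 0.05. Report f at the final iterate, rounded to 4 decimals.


Gradient descent on f(x,y) = 8*x^2 + 6*y^2.
Starting point: (4.7946, -3.5909), alpha = 0.05
Step 1: grad_x = 2*8*4.7946 = 76.7136, grad_y = 2*6*-3.5909 = -43.0908
  x_1 = 4.7946 - 0.05*76.7136 = 0.9589
  y_1 = -3.5909 - 0.05*-43.0908 = -1.4364
Step 2: grad_x = 2*8*0.9589 = 15.3427, grad_y = 2*6*-1.4364 = -17.2363
  x_2 = 0.9589 - 0.05*15.3427 = 0.1918
  y_2 = -1.4364 - 0.05*-17.2363 = -0.5745
Step 3: grad_x = 2*8*0.1918 = 3.0685, grad_y = 2*6*-0.5745 = -6.8945
  x_3 = 0.1918 - 0.05*3.0685 = 0.0384
  y_3 = -0.5745 - 0.05*-6.8945 = -0.2298
Step 4: grad_x = 2*8*0.0384 = 0.6137, grad_y = 2*6*-0.2298 = -2.7578
  x_4 = 0.0384 - 0.05*0.6137 = 0.0077
  y_4 = -0.2298 - 0.05*-2.7578 = -0.0919
Step 5: grad_x = 2*8*0.0077 = 0.1227, grad_y = 2*6*-0.0919 = -1.1031
  x_5 = 0.0077 - 0.05*0.1227 = 0.0015
  y_5 = -0.0919 - 0.05*-1.1031 = -0.0368
f(0.0015, -0.0368) = 8*0.0015^2 + 6*(-0.0368)^2 = 0.0081


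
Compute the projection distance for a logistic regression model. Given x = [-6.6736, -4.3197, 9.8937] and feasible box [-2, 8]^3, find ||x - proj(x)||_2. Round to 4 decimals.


Project each component onto [-2, 8].
clip(-6.6736) = -2.0, clip(-4.3197) = -2.0, clip(9.8937) = 8.0
Projection = [-2.0, -2.0, 8.0]
Squared diffs: [21.8425, 5.381, 3.5861]
Distance = sqrt(30.8096) = 5.5506


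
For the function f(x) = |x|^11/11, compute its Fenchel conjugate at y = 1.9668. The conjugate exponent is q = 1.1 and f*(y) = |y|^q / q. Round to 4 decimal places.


The conjugate exponent q satisfies 1/p + 1/q = 1.
p = 11, so q = 11/(11 - 1) = 1.1
|y|^q = 1.9668^1.1 = 2.1044
f*(1.9668) = 2.1044 / 1.1 = 1.9131


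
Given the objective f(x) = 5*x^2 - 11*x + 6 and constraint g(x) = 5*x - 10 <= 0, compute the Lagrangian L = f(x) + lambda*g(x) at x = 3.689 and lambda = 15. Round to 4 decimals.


Step 1: Evaluate f(x).
f(3.689) = 5*3.689^2 - 11*3.689 + 6 = 33.4646
Step 2: Evaluate g(x).
g(3.689) = 5*3.689 - 10 = 8.445
Step 3: Compute Lagrangian.
L = 33.4646 + 15*8.445 = 160.1396


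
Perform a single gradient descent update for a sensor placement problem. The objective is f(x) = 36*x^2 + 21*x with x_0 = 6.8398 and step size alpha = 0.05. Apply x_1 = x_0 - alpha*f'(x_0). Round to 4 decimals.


We compute the gradient at x_0 and apply the update.
f'(x) = 72*x + 21
f'(6.8398) = 72*6.8398 + 21 = 513.4656
x_1 = 6.8398 - 0.05*513.4656 = -18.8335


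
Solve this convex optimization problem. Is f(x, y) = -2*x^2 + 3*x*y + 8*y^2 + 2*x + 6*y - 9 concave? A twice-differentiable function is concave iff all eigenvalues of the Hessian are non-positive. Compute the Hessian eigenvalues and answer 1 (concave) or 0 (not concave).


The Hessian of f(x,y) = -2*x^2 + 3*x*y + 8*y^2 + 2*x + 6*y - 9 is:
H = [[-4, 3], [3, 16]]
Trace = -4 + 16 = 12
Determinant = -4*16 - (3)^2 = -73
Discriminant = (12)^2 - 4*-73 = 436.0
Eigenvalues: lambda_1 = -4.4403, lambda_2 = 16.4403
The function is not concave.

0


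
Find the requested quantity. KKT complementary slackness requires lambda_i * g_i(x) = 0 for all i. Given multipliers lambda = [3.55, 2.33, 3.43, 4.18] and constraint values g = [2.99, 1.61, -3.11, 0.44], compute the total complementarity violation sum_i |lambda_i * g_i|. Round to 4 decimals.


KKT complementary slackness check:
lambda_1 * g_1 = 3.55 * 2.99 = 10.6145
lambda_2 * g_2 = 2.33 * 1.61 = 3.7513
lambda_3 * g_3 = 3.43 * -3.11 = -10.6673
lambda_4 * g_4 = 4.18 * 0.44 = 1.8392
Total violation = 10.6145 + 3.7513 + 10.6673 + 1.8392 = 26.8723


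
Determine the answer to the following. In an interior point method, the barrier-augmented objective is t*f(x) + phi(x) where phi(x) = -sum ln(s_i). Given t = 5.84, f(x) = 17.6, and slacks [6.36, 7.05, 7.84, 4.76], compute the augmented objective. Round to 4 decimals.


Step 1: Compute log-barrier.
ln values: [1.85, 1.953, 2.0592, 1.5602]
phi = -(1.85 + 1.953 + 2.0592 + 1.5602) = -7.4225
Step 2: Compute augmented objective.
t*f(x) = 5.84*17.6 = 102.784
Total = 102.784 - 7.4225 = 95.3615


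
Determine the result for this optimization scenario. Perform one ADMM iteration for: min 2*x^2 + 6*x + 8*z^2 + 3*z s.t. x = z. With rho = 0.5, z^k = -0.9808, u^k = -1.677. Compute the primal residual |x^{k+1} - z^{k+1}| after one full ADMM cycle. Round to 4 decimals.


ADMM iteration with rho = 0.5, z^k = -0.9808, u^k = -1.677
Step 1: x-update.
Minimize 2*x^2 + 6*x + (0.5/2)*(x + 0.9808 - 1.677)^2
FOC: (2*2 + 0.5)*x = -6 + 0.5*(-0.9808 + 1.677)
x^{k+1} = -1.256
Step 2: z-update.
Minimize 8*z^2 + 3*z + (0.5/2)*(-1.256 - z - 1.677)^2
FOC: (2*8 + 0.5)*z = -3 + 0.5*(-1.256 - 1.677)
z^{k+1} = -0.2707
Step 3: u-update.
u^{k+1} = -1.677 - 1.256 + 0.2707 = -2.6623
Step 4: Primal residual = |-1.256 + 0.2707| = 0.9853


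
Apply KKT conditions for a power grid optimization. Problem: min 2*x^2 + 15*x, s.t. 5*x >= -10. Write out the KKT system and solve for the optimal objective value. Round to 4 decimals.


Step 1: Try lambda = 0 (constraint inactive).
x_unc = -15/(2*2) = -3.75
Check: 5*-3.75 = -18.75 < -10 -- violated!
Step 2: Constraint must be active: 5*x = -10
x* = -10/5 = -2.0
lambda = (2*2*(-2.0) + 15)/5 = 1.4
Step 3: Compute optimal value.
f(x*) = 2*(-2.0)^2 + 15*(-2.0) = -22.0


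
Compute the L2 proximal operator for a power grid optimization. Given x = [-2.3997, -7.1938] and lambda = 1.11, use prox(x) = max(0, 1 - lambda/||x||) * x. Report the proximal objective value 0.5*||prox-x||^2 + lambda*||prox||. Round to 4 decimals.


Step 1: Compute ||x||.
||x|| = 7.5835
Step 2: Compute scaling factor.
scale = max(0, 1 - 1.11/7.5835) = 0.8536
Step 3: prox(x) = [-2.0485, -6.1408]
||prox(x)|| = 6.4735
Step 4: Proximal objective.
0.5*||prox-x||^2 = 0.6161
lambda*||prox|| = 7.1856
Total = 7.8016


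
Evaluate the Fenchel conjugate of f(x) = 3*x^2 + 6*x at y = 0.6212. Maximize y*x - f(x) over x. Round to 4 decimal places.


f*(y) = sup_x {y*x - a*x^2 - b*x} = sup_x {(y-b)*x - a*x^2}
FOC: (y - b) - 2a*x = 0 => x* = (y - b)/(2a)
x* = (0.6212 - 6)/(2*3) = -0.8965
f*(0.6212) = (y-b)^2/(4a) = (0.6212 - 6)^2/(4*3)
= 28.9315/12 = 2.411


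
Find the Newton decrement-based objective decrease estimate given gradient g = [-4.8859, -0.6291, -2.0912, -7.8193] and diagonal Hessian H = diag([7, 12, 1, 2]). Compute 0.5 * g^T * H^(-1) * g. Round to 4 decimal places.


Step 1: H is diagonal, so H^(-1) * g = [-0.698, -0.0524, -2.0912, -3.9097].
Step 2: g^T H^(-1) g = sum_i g_i^2 / H_ii
  = (-4.8859)^2/7 + (-0.6291)^2/12 + (-2.0912)^2/1 + (-7.8193)^2/2
  = 3.4103 + 0.033 + 4.3731 + 30.5707 = 38.3871
Step 3: Objective decrease = 0.5 * g^T H^(-1) g = 19.1936


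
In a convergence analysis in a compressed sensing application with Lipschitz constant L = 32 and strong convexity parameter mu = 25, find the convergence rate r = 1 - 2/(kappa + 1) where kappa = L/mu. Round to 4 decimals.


Step 1: Compute the condition number.
kappa = L/mu = 32/25 = 1.28
Step 2: Compute the convergence rate.
r = 1 - 2/(kappa + 1) = 1 - 2*mu/(L + mu) = (L - mu)/(L + mu) = 7/57 = 0.1228


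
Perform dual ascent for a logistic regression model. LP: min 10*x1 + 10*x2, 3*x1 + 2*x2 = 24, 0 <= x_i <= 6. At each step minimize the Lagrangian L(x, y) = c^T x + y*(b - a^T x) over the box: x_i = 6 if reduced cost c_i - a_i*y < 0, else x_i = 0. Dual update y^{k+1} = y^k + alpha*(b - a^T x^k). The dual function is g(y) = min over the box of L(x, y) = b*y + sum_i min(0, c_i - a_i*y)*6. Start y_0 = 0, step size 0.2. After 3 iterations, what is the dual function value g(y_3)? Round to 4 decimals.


Dual ascent for LP: min 10*x1 + 10*x2, 3*x1 + 2*x2 = 24, 0 <= x_i <= 6
Step 1: y^k = 0.0, reduced costs: (10.0, 10.0)
  x^k = (0.0, 0.0), subgradient = b - a^T x = 24.0
  y^{k+1} = 0.0 + 0.2*24.0 = 4.8
Step 2: y^k = 4.8, reduced costs: (-4.4, 0.4)
  x^k = (6.0, 0.0), subgradient = b - a^T x = 6.0
  y^{k+1} = 4.8 + 0.2*6.0 = 6.0
Step 3: y^k = 6.0, reduced costs: (-8.0, -2.0)
  x^k = (6.0, 6.0), subgradient = b - a^T x = -6.0
  y^{k+1} = 6.0 + 0.2*-6.0 = 4.8
Dual objective at y_3 = 4.8: reduced costs (-4.4, 0.4), box minimizer x = (6.0, 0.0)
g(y_3) = b*y + (c1 - a1*y)*x1 + (c2 - a2*y)*x2 = 24*4.8 + (-4.4)*6.0 + 0.4*0.0 = 115.2 - 26.4 + 0.0 = 88.8


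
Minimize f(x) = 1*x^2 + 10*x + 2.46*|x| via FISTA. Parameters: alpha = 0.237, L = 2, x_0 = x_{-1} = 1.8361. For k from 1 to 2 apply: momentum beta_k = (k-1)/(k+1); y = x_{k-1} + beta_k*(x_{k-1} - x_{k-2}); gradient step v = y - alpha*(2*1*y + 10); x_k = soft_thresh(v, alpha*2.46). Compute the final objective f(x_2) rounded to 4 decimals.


FISTA on f(x) = 1*x^2 + 10*x + 2.46*|x|
L = 2, alpha = 0.237
Iteration 1: beta = 0.0, y = 1.8361 + 0.0*(1.8361 - 1.8361) = 1.8361
  grad(y) = 13.6722, v = y - alpha*grad = -1.4042
  prox(v) = soft_thresh(-1.4042, 0.583) = -0.8212
Iteration 2: beta = 0.3333, y = -0.8212 + 0.3333*(-0.8212 - 1.8361) = -1.707
  grad(y) = 6.5861, v = y - alpha*grad = -3.2679
  prox(v) = soft_thresh(-3.2679, 0.583) = -2.6848
f(x_2) = 1*(-2.6848)^2 + 10*(-2.6848) + 2.46*|-2.6848| = -13.0353


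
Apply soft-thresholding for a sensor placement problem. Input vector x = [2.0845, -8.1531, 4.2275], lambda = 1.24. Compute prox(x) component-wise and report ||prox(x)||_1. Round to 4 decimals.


Soft-thresholding with lambda = 1.24:
prox(2.0845) = sign(2.0845)*max(|2.0845| - 1.24, 0) = 0.8445
prox(-8.1531) = sign(-8.1531)*max(|-8.1531| - 1.24, 0) = -6.9131
prox(4.2275) = sign(4.2275)*max(|4.2275| - 1.24, 0) = 2.9875
prox(x) = [0.8445, -6.9131, 2.9875]
||prox(x)||_1 = 0.8445 + 6.9131 + 2.9875 = 10.7451


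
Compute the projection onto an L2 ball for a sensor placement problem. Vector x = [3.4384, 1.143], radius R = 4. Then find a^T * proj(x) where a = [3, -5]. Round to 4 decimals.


Step 1: Compute ||x|| (intermediates to 6 decimals).
||x|| = sqrt(3.4384^2 + 1.143^2) = 3.623402
Step 2: Project.
Since ||x|| <= R, proj = x (no scaling needed).
proj(x) = [3.4384, 1.143]
Step 3: Dot product.
a^T * proj(x) = 3*3.4384 - 5*1.143 = 4.6002
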